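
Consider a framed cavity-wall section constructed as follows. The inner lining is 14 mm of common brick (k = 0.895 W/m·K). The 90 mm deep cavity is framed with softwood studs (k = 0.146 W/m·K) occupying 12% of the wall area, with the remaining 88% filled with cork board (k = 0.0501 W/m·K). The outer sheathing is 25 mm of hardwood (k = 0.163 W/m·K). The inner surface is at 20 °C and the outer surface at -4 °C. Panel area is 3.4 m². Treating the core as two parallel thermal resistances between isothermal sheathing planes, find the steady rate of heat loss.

Q ≈ 50.1 W

Sheathing layers in series; stud and cavity paths in parallel between them.
R_inner = 0.014/(0.895×3.4) = 0.004601 K/W
R_stud  = 0.09/(0.146×0.12×3.4) = 1.511 K/W
R_cav   = 0.09/(0.0501×0.88×3.4) = 0.6004 K/W
1/R_core = 1/R_stud + 1/R_cav → R_core = 0.4297 K/W
R_outer = 0.025/(0.163×3.4) = 0.04511 K/W
R_total = 0.4794 K/W
Q = ΔT/R_total = 24/0.4794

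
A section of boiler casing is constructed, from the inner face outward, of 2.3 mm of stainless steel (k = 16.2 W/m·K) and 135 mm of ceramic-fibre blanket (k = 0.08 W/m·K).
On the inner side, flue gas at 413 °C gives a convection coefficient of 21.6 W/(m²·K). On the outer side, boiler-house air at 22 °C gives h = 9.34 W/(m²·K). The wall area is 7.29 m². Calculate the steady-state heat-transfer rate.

Thermal resistances in series:
R_inner film = 1/(h_i·A) = 1/(21.6×7.29) = 0.006351 K/W
R_stainless steel = L/(kA) = 0.0023/(16.2×7.29) = 1.948×10^-5 K/W
R_ceramic-fibre blanket = L/(kA) = 0.135/(0.08×7.29) = 0.2315 K/W
R_outer film = 1/(h_o·A) = 1/(9.34×7.29) = 0.01469 K/W
R_total = 0.2525 K/W
Q = ΔT / R_total = 391 / 0.2525

Q ≈ 1550 W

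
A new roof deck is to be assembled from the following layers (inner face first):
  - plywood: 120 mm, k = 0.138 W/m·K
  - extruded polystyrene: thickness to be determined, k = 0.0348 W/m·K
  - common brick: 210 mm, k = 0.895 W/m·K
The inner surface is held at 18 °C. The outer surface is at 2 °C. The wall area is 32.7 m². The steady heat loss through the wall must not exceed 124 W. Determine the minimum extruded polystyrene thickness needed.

Treating each layer as a thermal resistance in series:
R_plywood = L/(kA) = 0.12/(0.138×32.7) = 0.02659 K/W
R_common brick = L/(kA) = 0.21/(0.895×32.7) = 0.007175 K/W
Sum of the known resistances R_other = 0.03377 K/W
Required total resistance R_tot = ΔT/Q_allow = 16/124 = 0.129 K/W
R_extruded polystyrene = R_tot − R_other = 0.09526 K/W
L = R·k·A = 0.09526×0.0348×32.7

L ≈ 108 mm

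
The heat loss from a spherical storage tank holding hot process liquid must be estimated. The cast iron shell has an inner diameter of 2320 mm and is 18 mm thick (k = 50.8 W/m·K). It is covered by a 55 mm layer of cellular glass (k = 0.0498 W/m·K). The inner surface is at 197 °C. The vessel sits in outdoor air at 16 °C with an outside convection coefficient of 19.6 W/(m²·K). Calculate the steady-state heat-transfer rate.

Each spherical layer contributes R = (1/r_i − 1/r_o)/(4πk):
R_cast iron shell = (1/1.16 − 1/1.178)/(4π×50.8) = 2.063×10^-5 K/W
R_cellular glass = (1/1.178 − 1/1.233)/(4π×0.0498) = 0.06051 K/W
R_outer film = 1/(h·4πr_o²) = 1/(19.6×4π×1.233²) = 0.002671 K/W
R_total = 0.0632 K/W
Q = ΔT/R_total = 181/0.0632

Q ≈ 2860 W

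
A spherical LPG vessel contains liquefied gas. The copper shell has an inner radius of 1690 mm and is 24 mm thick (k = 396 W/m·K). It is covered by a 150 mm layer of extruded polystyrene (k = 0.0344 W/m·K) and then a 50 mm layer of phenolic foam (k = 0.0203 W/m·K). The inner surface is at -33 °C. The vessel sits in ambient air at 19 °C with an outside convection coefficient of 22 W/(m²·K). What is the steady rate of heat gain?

Spherical conduction: R = (1/r_in − 1/r_out)/(4πk) per layer; series-sum.
R_copper shell = (1/1.69 − 1/1.714)/(4π×396) = 1.665×10^-6 K/W
R_extruded polystyrene = (1/1.714 − 1/1.864)/(4π×0.0344) = 0.1086 K/W
R_phenolic foam = (1/1.864 − 1/1.914)/(4π×0.0203) = 0.05494 K/W
R_outer film = 1/(h·4πr_o²) = 1/(22×4π×1.914²) = 9.874×10^-4 K/W
R_total = 0.1645 K/W
Q = ΔT/R_total = 52/0.1645

Q ≈ 316 W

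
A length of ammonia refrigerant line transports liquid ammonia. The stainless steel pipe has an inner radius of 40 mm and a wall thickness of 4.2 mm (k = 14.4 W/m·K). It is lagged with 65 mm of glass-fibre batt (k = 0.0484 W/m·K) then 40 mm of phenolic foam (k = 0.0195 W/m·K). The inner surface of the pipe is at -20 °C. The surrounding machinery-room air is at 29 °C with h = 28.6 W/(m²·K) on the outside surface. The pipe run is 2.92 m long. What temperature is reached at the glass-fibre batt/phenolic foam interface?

Per-layer cylindrical resistances, series-summed:
R_stainless steel pipe wall = ln(44.2/40)/(2π×14.4×2.92) = 3.779×10^-4 K/W
R_glass-fibre batt = ln(109.2/44.2)/(2π×0.0484×2.92) = 1.019 K/W
R_phenolic foam = ln(149.2/109.2)/(2π×0.0195×2.92) = 0.8724 K/W
R_outer film = 1/(h_o·2πr_oL) = 1/(28.6×2π×0.1492×2.92) = 0.01277 K/W
R_total = 1.904 K/W
Q = ΔT/R_total = 49/1.904
Q = 25.7 W
T_interface = T_inner + Q·ΣR(inner→interface) = -20 + 25.7×1.019

T ≈ 6.22 °C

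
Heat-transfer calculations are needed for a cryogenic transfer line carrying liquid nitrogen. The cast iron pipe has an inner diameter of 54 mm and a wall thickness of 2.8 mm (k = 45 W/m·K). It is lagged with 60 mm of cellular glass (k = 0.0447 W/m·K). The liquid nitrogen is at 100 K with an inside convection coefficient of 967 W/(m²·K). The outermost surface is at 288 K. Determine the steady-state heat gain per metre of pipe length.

Treating each annulus and film as a series resistance:
R_inner film = 1/(h_i·2πr₁L) = 1/(967×2π×0.027×1) = 0.006096 K/W
R_cast iron pipe wall = ln(29.8/27)/(2π×45×1) = 3.49×10^-4 K/W
R_cellular glass = ln(89.8/29.8)/(2π×0.0447×1) = 3.928 K/W
R_total = 3.934 K/W
Q = ΔT/R_total = 188/3.934

q′ ≈ 47.8 W/m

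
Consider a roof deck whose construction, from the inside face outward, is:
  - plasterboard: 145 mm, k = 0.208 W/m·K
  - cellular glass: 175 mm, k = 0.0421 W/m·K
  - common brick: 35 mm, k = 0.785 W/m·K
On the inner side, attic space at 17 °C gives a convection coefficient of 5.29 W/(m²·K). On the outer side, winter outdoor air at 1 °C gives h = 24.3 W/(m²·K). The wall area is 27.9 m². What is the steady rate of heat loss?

Series thermal resistances:
R_inner film = 1/(h_i·A) = 1/(5.29×27.9) = 0.006775 K/W
R_plasterboard = L/(kA) = 0.145/(0.208×27.9) = 0.02499 K/W
R_cellular glass = L/(kA) = 0.175/(0.0421×27.9) = 0.149 K/W
R_common brick = L/(kA) = 0.035/(0.785×27.9) = 0.001598 K/W
R_outer film = 1/(h_o·A) = 1/(24.3×27.9) = 0.001475 K/W
R_total = 0.1838 K/W
Q = ΔT / R_total = 16 / 0.1838

Q ≈ 87 W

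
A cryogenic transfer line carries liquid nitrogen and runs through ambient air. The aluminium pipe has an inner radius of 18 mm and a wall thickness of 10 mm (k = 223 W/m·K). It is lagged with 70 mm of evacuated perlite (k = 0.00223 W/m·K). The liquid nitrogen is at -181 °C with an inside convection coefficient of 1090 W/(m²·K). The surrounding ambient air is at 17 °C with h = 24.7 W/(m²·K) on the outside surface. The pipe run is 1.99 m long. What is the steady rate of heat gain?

Per-layer cylindrical resistances, series-summed:
R_inner film = 1/(h_i·2πr₁L) = 1/(1090×2π×0.018×1.99) = 0.004076 K/W
R_aluminium pipe wall = ln(28/18)/(2π×223×1.99) = 1.585×10^-4 K/W
R_evacuated perlite = ln(98/28)/(2π×0.00223×1.99) = 44.93 K/W
R_outer film = 1/(h_o·2πr_oL) = 1/(24.7×2π×0.098×1.99) = 0.03304 K/W
R_total = 44.97 K/W
Q = ΔT/R_total = 198/44.97

Q ≈ 4.4 W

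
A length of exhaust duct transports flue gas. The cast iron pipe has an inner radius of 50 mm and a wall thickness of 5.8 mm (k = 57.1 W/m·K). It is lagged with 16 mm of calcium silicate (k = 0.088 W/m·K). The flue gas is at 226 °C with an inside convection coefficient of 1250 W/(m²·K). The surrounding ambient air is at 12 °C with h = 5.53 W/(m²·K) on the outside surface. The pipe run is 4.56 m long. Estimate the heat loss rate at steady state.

Q ≈ 1140 W

Radial resistances (cylindrical: R_cond = ln(r_o/r_i)/(2πkL), R_conv = 1/(h·2πrL)):
R_inner film = 1/(h_i·2πr₁L) = 1/(1250×2π×0.05×4.56) = 5.584×10^-4 K/W
R_cast iron pipe wall = ln(55.8/50)/(2π×57.1×4.56) = 6.709×10^-5 K/W
R_calcium silicate = ln(71.8/55.8)/(2π×0.088×4.56) = 0.09999 K/W
R_outer film = 1/(h_o·2πr_oL) = 1/(5.53×2π×0.0718×4.56) = 0.0879 K/W
R_total = 0.1885 K/W
Q = ΔT/R_total = 214/0.1885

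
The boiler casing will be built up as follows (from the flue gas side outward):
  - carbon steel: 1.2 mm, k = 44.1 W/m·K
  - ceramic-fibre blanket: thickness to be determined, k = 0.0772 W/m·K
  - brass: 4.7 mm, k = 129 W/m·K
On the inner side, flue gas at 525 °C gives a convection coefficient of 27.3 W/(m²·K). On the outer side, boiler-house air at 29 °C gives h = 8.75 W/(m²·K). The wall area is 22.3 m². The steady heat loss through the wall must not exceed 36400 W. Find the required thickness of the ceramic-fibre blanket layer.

L ≈ 11.8 mm

Treating each layer as a thermal resistance in series:
R_inner film = 1/(h_i·A) = 1/(27.3×22.3) = 0.001643 K/W
R_carbon steel = L/(kA) = 0.0012/(44.1×22.3) = 1.22×10^-6 K/W
R_brass = L/(kA) = 0.0047/(129×22.3) = 1.634×10^-6 K/W
R_outer film = 1/(h_o·A) = 1/(8.75×22.3) = 0.005125 K/W
Sum of the known resistances R_other = 0.00677 K/W
Required total resistance R_tot = ΔT/Q_allow = 496/36400 = 0.01363 K/W
R_ceramic-fibre blanket = R_tot − R_other = 0.006856 K/W
L = R·k·A = 0.006856×0.0772×22.3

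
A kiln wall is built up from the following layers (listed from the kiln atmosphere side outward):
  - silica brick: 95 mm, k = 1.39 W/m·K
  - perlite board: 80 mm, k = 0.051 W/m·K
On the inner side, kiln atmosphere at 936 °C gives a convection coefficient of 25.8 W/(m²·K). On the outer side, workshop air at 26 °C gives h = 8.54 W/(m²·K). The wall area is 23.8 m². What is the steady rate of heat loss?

Model the wall as resistances in series:
R_inner film = 1/(h_i·A) = 1/(25.8×23.8) = 0.001629 K/W
R_silica brick = L/(kA) = 0.095/(1.39×23.8) = 0.002872 K/W
R_perlite board = L/(kA) = 0.08/(0.051×23.8) = 0.06591 K/W
R_outer film = 1/(h_o·A) = 1/(8.54×23.8) = 0.00492 K/W
R_total = 0.07533 K/W
Q = ΔT / R_total = 910 / 0.07533

Q ≈ 12100 W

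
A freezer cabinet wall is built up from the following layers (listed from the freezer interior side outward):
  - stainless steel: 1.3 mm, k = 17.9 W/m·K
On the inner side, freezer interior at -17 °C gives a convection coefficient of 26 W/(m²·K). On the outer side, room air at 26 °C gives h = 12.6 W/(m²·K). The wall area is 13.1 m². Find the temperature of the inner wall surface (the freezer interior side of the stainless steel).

Using the resistance-network approach (series):
R_inner film = 1/(h_i·A) = 1/(26×13.1) = 0.002936 K/W
R_stainless steel = L/(kA) = 0.0013/(17.9×13.1) = 5.544×10^-6 K/W
R_outer film = 1/(h_o·A) = 1/(12.6×13.1) = 0.006058 K/W
R_total = 0.009 K/W;  Q = ΔT/R_total = 43/0.009 = 4778 W
T_interface = T_inner + Q·ΣR(inner→interface) = -17 + 4780×0.002936

T ≈ -2.97 °C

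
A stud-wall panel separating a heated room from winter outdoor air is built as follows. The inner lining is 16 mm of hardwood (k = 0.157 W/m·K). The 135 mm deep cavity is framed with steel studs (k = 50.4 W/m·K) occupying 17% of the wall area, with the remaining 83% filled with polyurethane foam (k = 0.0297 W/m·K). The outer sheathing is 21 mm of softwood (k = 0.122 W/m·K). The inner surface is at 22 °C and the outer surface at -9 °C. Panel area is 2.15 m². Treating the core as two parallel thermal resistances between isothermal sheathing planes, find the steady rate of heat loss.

Q ≈ 230 W

Sheathing layers in series; stud and cavity paths in parallel between them.
R_inner = 0.016/(0.157×2.15) = 0.0474 K/W
R_stud  = 0.135/(50.4×0.17×2.15) = 0.007329 K/W
R_cav   = 0.135/(0.0297×0.83×2.15) = 2.547 K/W
1/R_core = 1/R_stud + 1/R_cav → R_core = 0.007307 K/W
R_outer = 0.021/(0.122×2.15) = 0.08006 K/W
R_total = 0.1348 K/W
Q = ΔT/R_total = 31/0.1348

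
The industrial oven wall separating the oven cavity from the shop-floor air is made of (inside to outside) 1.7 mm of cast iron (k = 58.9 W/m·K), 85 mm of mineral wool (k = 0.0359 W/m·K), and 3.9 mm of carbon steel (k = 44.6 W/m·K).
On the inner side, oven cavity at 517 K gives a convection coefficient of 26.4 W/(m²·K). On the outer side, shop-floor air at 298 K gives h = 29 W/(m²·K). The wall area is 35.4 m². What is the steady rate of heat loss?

Q ≈ 3180 W

Treating each layer as a thermal resistance in series:
R_inner film = 1/(h_i·A) = 1/(26.4×35.4) = 0.00107 K/W
R_cast iron = L/(kA) = 0.0017/(58.9×35.4) = 8.153×10^-7 K/W
R_mineral wool = L/(kA) = 0.085/(0.0359×35.4) = 0.06688 K/W
R_carbon steel = L/(kA) = 0.0039/(44.6×35.4) = 2.47×10^-6 K/W
R_outer film = 1/(h_o·A) = 1/(29×35.4) = 9.741×10^-4 K/W
R_total = 0.06893 K/W
Q = ΔT / R_total = 219 / 0.06893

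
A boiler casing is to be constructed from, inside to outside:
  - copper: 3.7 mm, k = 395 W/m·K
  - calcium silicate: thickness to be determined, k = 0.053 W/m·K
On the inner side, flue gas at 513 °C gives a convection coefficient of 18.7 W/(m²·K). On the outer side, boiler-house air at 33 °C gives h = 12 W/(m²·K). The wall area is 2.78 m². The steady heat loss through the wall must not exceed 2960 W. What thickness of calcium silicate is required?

Using the resistance-network approach (series):
R_inner film = 1/(h_i·A) = 1/(18.7×2.78) = 0.01924 K/W
R_copper = L/(kA) = 0.0037/(395×2.78) = 3.369×10^-6 K/W
R_outer film = 1/(h_o·A) = 1/(12×2.78) = 0.02998 K/W
Sum of the known resistances R_other = 0.04922 K/W
Required total resistance R_tot = ΔT/Q_allow = 480/2960 = 0.1622 K/W
R_calcium silicate = R_tot − R_other = 0.1129 K/W
L = R·k·A = 0.1129×0.053×2.78

L ≈ 16.6 mm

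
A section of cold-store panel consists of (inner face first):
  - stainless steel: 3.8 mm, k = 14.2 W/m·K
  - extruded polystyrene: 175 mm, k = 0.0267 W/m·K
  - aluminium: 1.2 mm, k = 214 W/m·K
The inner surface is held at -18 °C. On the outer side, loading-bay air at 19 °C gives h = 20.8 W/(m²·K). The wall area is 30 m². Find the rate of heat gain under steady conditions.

Series thermal resistances:
R_stainless steel = L/(kA) = 0.0038/(14.2×30) = 8.92×10^-6 K/W
R_extruded polystyrene = L/(kA) = 0.175/(0.0267×30) = 0.2185 K/W
R_aluminium = L/(kA) = 0.0012/(214×30) = 1.869×10^-7 K/W
R_outer film = 1/(h_o·A) = 1/(20.8×30) = 0.001603 K/W
R_total = 0.2201 K/W
Q = ΔT / R_total = 37 / 0.2201

Q ≈ 168 W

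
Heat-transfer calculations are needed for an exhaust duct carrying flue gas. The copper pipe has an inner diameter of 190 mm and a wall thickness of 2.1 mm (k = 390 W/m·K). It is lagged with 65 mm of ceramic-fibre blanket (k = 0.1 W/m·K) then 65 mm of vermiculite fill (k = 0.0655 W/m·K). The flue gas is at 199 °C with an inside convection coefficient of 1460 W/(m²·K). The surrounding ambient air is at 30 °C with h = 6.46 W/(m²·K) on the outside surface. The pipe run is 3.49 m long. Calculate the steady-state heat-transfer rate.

For a radial system each layer contributes R = ln(r_out/r_in)/(2πkL); films add R = 1/(hA).
R_inner film = 1/(h_i·2πr₁L) = 1/(1460×2π×0.095×3.49) = 3.288×10^-4 K/W
R_copper pipe wall = ln(97.1/95)/(2π×390×3.49) = 2.557×10^-6 K/W
R_ceramic-fibre blanket = ln(162.1/97.1)/(2π×0.1×3.49) = 0.2337 K/W
R_vermiculite fill = ln(227.1/162.1)/(2π×0.0655×3.49) = 0.2348 K/W
R_outer film = 1/(h_o·2πr_oL) = 1/(6.46×2π×0.2271×3.49) = 0.03108 K/W
R_total = 0.4999 K/W
Q = ΔT/R_total = 169/0.4999

Q ≈ 338 W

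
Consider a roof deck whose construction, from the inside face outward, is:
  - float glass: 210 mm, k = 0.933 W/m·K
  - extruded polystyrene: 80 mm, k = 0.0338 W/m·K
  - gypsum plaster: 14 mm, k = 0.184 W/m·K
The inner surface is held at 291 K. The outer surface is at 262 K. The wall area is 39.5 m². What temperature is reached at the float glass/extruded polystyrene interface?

T ≈ 289 K

Series thermal resistances:
R_float glass = L/(kA) = 0.21/(0.933×39.5) = 0.005698 K/W
R_extruded polystyrene = L/(kA) = 0.08/(0.0338×39.5) = 0.05992 K/W
R_gypsum plaster = L/(kA) = 0.014/(0.184×39.5) = 0.001926 K/W
R_total = 0.06755 K/W;  Q = ΔT/R_total = 29/0.06755 = 429.3 W
T_interface = T_inner − Q·ΣR(inner→interface) = 291 − 429×0.005698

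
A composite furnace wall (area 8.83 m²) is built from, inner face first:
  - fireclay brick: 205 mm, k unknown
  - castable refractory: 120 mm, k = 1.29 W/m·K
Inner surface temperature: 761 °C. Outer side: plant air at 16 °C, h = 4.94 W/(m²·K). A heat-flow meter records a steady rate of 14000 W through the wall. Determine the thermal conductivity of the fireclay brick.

k ≈ 1.18 W/(m·K)

Treating each layer as a thermal resistance in series:
R_castable refractory = L/(kA) = 0.12/(1.29×8.83) = 0.01053 K/W
R_outer film = 1/(h_o·A) = 1/(4.94×8.83) = 0.02293 K/W
Sum of known resistances R_other = 0.03346 K/W
Total R = ΔT/Q = 745/14000 = 0.05321 K/W
R_fireclay brick = R_total − R_other = 0.01975 K/W
k = L/(R·A) = 0.205/(0.01975×8.83)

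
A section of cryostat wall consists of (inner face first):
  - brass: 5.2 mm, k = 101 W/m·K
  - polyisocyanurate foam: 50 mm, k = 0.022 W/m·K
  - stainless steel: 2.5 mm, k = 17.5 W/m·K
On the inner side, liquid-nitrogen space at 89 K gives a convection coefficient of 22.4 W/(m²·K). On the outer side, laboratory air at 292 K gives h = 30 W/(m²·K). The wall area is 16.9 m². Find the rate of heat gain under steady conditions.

Q ≈ 1460 W

Model the wall as resistances in series:
R_inner film = 1/(h_i·A) = 1/(22.4×16.9) = 0.002642 K/W
R_brass = L/(kA) = 0.0052/(101×16.9) = 3.046×10^-6 K/W
R_polyisocyanurate foam = L/(kA) = 0.05/(0.022×16.9) = 0.1345 K/W
R_stainless steel = L/(kA) = 0.0025/(17.5×16.9) = 8.453×10^-6 K/W
R_outer film = 1/(h_o·A) = 1/(30×16.9) = 0.001972 K/W
R_total = 0.1391 K/W
Q = ΔT / R_total = 203 / 0.1391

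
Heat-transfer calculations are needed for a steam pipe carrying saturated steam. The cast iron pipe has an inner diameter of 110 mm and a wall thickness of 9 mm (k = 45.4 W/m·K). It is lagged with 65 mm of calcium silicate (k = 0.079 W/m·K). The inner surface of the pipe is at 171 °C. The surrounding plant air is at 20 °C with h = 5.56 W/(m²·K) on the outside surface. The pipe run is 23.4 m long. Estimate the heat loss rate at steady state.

Q ≈ 2160 W

Radial resistances (cylindrical: R_cond = ln(r_o/r_i)/(2πkL), R_conv = 1/(h·2πrL)):
R_cast iron pipe wall = ln(64/55)/(2π×45.4×23.4) = 2.27×10^-5 K/W
R_calcium silicate = ln(129/64)/(2π×0.079×23.4) = 0.06035 K/W
R_outer film = 1/(h_o·2πr_oL) = 1/(5.56×2π×0.129×23.4) = 0.009483 K/W
R_total = 0.06985 K/W
Q = ΔT/R_total = 151/0.06985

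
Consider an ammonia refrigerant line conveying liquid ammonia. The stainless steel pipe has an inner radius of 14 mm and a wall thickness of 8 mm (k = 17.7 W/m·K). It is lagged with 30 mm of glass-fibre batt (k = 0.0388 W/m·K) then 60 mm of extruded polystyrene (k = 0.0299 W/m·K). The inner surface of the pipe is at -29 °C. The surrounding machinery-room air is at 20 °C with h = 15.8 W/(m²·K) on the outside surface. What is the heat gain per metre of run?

Radial resistances (cylindrical: R_cond = ln(r_o/r_i)/(2πkL), R_conv = 1/(h·2πrL)):
R_stainless steel pipe wall = ln(22/14)/(2π×17.7×1) = 0.004064 K/W
R_glass-fibre batt = ln(52/22)/(2π×0.0388×1) = 3.528 K/W
R_extruded polystyrene = ln(112/52)/(2π×0.0299×1) = 4.084 K/W
R_outer film = 1/(h_o·2πr_oL) = 1/(15.8×2π×0.112×1) = 0.08994 K/W
R_total = 7.707 K/W
Q = ΔT/R_total = 49/7.707

q′ ≈ 6.36 W/m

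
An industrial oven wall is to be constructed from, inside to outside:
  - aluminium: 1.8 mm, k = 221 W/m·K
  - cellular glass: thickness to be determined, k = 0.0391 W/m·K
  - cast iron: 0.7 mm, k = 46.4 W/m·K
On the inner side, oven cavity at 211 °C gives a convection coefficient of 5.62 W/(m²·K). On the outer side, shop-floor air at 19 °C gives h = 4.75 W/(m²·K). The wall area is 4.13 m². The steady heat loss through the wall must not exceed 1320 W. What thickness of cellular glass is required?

Using the resistance-network approach (series):
R_inner film = 1/(h_i·A) = 1/(5.62×4.13) = 0.04308 K/W
R_aluminium = L/(kA) = 0.0018/(221×4.13) = 1.972×10^-6 K/W
R_cast iron = L/(kA) = 0.0007/(46.4×4.13) = 3.653×10^-6 K/W
R_outer film = 1/(h_o·A) = 1/(4.75×4.13) = 0.05097 K/W
Sum of the known resistances R_other = 0.09406 K/W
Required total resistance R_tot = ΔT/Q_allow = 192/1320 = 0.1455 K/W
R_cellular glass = R_tot − R_other = 0.05139 K/W
L = R·k·A = 0.05139×0.0391×4.13

L ≈ 8.3 mm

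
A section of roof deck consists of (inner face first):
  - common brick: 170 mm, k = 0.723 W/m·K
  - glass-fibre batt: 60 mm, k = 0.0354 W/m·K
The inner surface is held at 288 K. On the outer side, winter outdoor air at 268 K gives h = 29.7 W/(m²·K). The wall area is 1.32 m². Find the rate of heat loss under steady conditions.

Q ≈ 13.4 W

Series thermal resistances:
R_common brick = L/(kA) = 0.17/(0.723×1.32) = 0.1781 K/W
R_glass-fibre batt = L/(kA) = 0.06/(0.0354×1.32) = 1.284 K/W
R_outer film = 1/(h_o·A) = 1/(29.7×1.32) = 0.02551 K/W
R_total = 1.488 K/W
Q = ΔT / R_total = 20 / 1.488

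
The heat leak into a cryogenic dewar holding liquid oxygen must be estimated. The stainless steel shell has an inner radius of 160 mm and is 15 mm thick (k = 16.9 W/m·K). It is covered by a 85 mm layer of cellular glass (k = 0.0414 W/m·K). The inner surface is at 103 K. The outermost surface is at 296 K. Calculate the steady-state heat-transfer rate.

Each spherical layer contributes R = (1/r_i − 1/r_o)/(4πk):
R_stainless steel shell = (1/0.16 − 1/0.175)/(4π×16.9) = 0.002523 K/W
R_cellular glass = (1/0.175 − 1/0.26)/(4π×0.0414) = 3.591 K/W
R_total = 3.593 K/W
Q = ΔT/R_total = 193/3.593

Q ≈ 53.7 W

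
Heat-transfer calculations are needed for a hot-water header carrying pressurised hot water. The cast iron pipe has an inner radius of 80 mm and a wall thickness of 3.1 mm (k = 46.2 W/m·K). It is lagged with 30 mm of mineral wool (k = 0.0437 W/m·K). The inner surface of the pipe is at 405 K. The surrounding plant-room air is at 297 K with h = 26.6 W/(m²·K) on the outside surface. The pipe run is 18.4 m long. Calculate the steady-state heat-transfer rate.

Treating each annulus and film as a series resistance:
R_cast iron pipe wall = ln(83.1/80)/(2π×46.2×18.4) = 7.118×10^-6 K/W
R_mineral wool = ln(113.1/83.1)/(2π×0.0437×18.4) = 0.06101 K/W
R_outer film = 1/(h_o·2πr_oL) = 1/(26.6×2π×0.1131×18.4) = 0.002875 K/W
R_total = 0.06389 K/W
Q = ΔT/R_total = 108/0.06389

Q ≈ 1690 W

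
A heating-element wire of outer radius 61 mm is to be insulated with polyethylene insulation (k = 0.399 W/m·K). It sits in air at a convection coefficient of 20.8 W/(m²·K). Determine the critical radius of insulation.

For a cylinder r_cr = k/h = 0.399/20.8
r_cr = 19.2 mm; since the bare radius (61 mm) is above r_cr, any added insulation will reduce heat loss.

r_cr ≈ 19.2 mm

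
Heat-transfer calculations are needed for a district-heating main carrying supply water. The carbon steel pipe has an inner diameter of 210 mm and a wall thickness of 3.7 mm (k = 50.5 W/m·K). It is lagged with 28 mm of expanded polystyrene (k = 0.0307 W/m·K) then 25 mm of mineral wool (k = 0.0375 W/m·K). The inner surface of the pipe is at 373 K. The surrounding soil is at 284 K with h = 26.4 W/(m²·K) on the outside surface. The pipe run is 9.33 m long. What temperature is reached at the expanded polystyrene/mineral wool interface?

Per-layer cylindrical resistances, series-summed:
R_carbon steel pipe wall = ln(108.7/105)/(2π×50.5×9.33) = 1.17×10^-5 K/W
R_expanded polystyrene = ln(136.7/108.7)/(2π×0.0307×9.33) = 0.1274 K/W
R_mineral wool = ln(161.7/136.7)/(2π×0.0375×9.33) = 0.0764 K/W
R_outer film = 1/(h_o·2πr_oL) = 1/(26.4×2π×0.1617×9.33) = 0.003996 K/W
R_total = 0.2078 K/W
Q = ΔT/R_total = 89/0.2078
Q = 428 W
T_interface = T_inner − Q·ΣR(inner→interface) = 373 − 428×0.1274

T ≈ 318 K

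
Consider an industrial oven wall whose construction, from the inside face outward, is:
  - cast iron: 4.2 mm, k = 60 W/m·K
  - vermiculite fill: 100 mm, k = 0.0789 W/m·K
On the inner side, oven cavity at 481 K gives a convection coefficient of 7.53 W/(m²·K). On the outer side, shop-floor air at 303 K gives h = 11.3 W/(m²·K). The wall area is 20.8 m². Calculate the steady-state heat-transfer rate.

Using the resistance-network approach (series):
R_inner film = 1/(h_i·A) = 1/(7.53×20.8) = 0.006385 K/W
R_cast iron = L/(kA) = 0.0042/(60×20.8) = 3.365×10^-6 K/W
R_vermiculite fill = L/(kA) = 0.1/(0.0789×20.8) = 0.06093 K/W
R_outer film = 1/(h_o·A) = 1/(11.3×20.8) = 0.004255 K/W
R_total = 0.07158 K/W
Q = ΔT / R_total = 178 / 0.07158

Q ≈ 2490 W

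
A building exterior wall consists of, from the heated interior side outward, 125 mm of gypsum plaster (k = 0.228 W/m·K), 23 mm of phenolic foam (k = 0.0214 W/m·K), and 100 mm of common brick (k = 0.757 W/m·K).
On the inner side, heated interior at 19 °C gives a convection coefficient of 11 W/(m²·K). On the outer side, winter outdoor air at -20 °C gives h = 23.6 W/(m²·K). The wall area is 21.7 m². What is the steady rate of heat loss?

Thermal resistances in series:
R_inner film = 1/(h_i·A) = 1/(11×21.7) = 0.004189 K/W
R_gypsum plaster = L/(kA) = 0.125/(0.228×21.7) = 0.02526 K/W
R_phenolic foam = L/(kA) = 0.023/(0.0214×21.7) = 0.04953 K/W
R_common brick = L/(kA) = 0.1/(0.757×21.7) = 0.006088 K/W
R_outer film = 1/(h_o·A) = 1/(23.6×21.7) = 0.001953 K/W
R_total = 0.08702 K/W
Q = ΔT / R_total = 39 / 0.08702

Q ≈ 448 W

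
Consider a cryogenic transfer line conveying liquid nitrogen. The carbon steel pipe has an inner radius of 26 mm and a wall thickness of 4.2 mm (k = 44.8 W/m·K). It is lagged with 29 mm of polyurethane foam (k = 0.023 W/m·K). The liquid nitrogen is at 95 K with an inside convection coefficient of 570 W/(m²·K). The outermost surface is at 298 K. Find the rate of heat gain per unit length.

q′ ≈ 43.5 W/m

For a radial system each layer contributes R = ln(r_out/r_in)/(2πkL); films add R = 1/(hA).
R_inner film = 1/(h_i·2πr₁L) = 1/(570×2π×0.026×1) = 0.01074 K/W
R_carbon steel pipe wall = ln(30.2/26)/(2π×44.8×1) = 5.32×10^-4 K/W
R_polyurethane foam = ln(59.2/30.2)/(2π×0.023×1) = 4.658 K/W
R_total = 4.669 K/W
Q = ΔT/R_total = 203/4.669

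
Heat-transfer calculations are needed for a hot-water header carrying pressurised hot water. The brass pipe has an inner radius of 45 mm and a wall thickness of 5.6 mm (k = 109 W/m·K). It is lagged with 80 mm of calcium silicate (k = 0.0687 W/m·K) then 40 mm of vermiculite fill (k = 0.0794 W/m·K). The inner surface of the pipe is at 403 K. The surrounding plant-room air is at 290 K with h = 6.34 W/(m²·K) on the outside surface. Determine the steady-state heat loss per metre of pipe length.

Per-layer cylindrical resistances, series-summed:
R_brass pipe wall = ln(50.6/45)/(2π×109×1) = 1.713×10^-4 K/W
R_calcium silicate = ln(130.6/50.6)/(2π×0.0687×1) = 2.197 K/W
R_vermiculite fill = ln(170.6/130.6)/(2π×0.0794×1) = 0.5356 K/W
R_outer film = 1/(h_o·2πr_oL) = 1/(6.34×2π×0.1706×1) = 0.1471 K/W
R_total = 2.88 K/W
Q = ΔT/R_total = 113/2.88

q′ ≈ 39.2 W/m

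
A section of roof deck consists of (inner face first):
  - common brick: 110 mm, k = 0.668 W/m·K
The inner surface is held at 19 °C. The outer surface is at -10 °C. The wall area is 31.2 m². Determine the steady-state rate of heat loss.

Q ≈ 5490 W

Treating each layer as a thermal resistance in series:
R_common brick = L/(kA) = 0.11/(0.668×31.2) = 0.005278 K/W
R_total = 0.005278 K/W
Q = ΔT / R_total = 29 / 0.005278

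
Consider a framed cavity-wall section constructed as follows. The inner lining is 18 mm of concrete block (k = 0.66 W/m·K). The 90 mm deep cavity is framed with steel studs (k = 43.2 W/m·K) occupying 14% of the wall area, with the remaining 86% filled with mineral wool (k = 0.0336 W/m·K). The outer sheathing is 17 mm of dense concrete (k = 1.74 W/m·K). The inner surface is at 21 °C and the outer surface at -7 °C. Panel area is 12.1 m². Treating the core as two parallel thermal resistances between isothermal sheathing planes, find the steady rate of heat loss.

Q ≈ 6530 W

Sheathing layers in series; stud and cavity paths in parallel between them.
R_inner = 0.018/(0.66×12.1) = 0.002254 K/W
R_stud  = 0.09/(43.2×0.14×12.1) = 0.00123 K/W
R_cav   = 0.09/(0.0336×0.86×12.1) = 0.2574 K/W
1/R_core = 1/R_stud + 1/R_cav → R_core = 0.001224 K/W
R_outer = 0.017/(1.74×12.1) = 8.074×10^-4 K/W
R_total = 0.004285 K/W
Q = ΔT/R_total = 28/0.004285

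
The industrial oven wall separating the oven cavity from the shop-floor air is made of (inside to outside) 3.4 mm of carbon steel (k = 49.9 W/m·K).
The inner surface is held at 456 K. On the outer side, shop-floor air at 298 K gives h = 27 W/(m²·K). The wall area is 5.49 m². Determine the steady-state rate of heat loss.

Q ≈ 23400 W

Thermal resistances in series:
R_carbon steel = L/(kA) = 0.0034/(49.9×5.49) = 1.241×10^-5 K/W
R_outer film = 1/(h_o·A) = 1/(27×5.49) = 0.006746 K/W
R_total = 0.006759 K/W
Q = ΔT / R_total = 158 / 0.006759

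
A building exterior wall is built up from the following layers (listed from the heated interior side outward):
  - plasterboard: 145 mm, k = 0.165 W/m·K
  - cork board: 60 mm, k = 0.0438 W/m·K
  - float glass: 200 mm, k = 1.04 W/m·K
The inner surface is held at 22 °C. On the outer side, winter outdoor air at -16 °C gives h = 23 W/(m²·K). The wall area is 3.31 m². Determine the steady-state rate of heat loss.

Model the wall as resistances in series:
R_plasterboard = L/(kA) = 0.145/(0.165×3.31) = 0.2655 K/W
R_cork board = L/(kA) = 0.06/(0.0438×3.31) = 0.4139 K/W
R_float glass = L/(kA) = 0.2/(1.04×3.31) = 0.0581 K/W
R_outer film = 1/(h_o·A) = 1/(23×3.31) = 0.01314 K/W
R_total = 0.7506 K/W
Q = ΔT / R_total = 38 / 0.7506

Q ≈ 50.6 W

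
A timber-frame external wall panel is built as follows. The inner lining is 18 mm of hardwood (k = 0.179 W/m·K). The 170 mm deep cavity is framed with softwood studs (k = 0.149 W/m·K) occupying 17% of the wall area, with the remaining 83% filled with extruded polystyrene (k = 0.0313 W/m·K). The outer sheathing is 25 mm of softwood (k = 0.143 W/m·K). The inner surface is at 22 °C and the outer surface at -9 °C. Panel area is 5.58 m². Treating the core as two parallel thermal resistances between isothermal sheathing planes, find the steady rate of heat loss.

Q ≈ 48.2 W

Sheathing layers in series; stud and cavity paths in parallel between them.
R_inner = 0.018/(0.179×5.58) = 0.01802 K/W
R_stud  = 0.17/(0.149×0.17×5.58) = 1.203 K/W
R_cav   = 0.17/(0.0313×0.83×5.58) = 1.173 K/W
1/R_core = 1/R_stud + 1/R_cav → R_core = 0.5938 K/W
R_outer = 0.025/(0.143×5.58) = 0.03133 K/W
R_total = 0.6431 K/W
Q = ΔT/R_total = 31/0.6431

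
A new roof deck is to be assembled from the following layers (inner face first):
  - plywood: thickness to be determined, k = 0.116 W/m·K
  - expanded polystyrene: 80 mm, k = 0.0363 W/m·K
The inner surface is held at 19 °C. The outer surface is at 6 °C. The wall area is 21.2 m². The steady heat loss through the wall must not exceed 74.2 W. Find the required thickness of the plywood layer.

L ≈ 175 mm

Using the resistance-network approach (series):
R_expanded polystyrene = L/(kA) = 0.08/(0.0363×21.2) = 0.104 K/W
Sum of the known resistances R_other = 0.104 K/W
Required total resistance R_tot = ΔT/Q_allow = 13/74.2 = 0.1752 K/W
R_plywood = R_tot − R_other = 0.07125 K/W
L = R·k·A = 0.07125×0.116×21.2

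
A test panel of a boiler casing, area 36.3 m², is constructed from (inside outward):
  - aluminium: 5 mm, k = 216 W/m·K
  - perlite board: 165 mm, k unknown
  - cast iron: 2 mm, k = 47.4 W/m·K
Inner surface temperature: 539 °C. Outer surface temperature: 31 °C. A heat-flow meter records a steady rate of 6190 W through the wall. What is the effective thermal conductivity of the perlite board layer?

Treating each layer as a thermal resistance in series:
R_aluminium = L/(kA) = 0.005/(216×36.3) = 6.377×10^-7 K/W
R_cast iron = L/(kA) = 0.002/(47.4×36.3) = 1.162×10^-6 K/W
Sum of known resistances R_other = 1.8×10^-6 K/W
Total R = ΔT/Q = 508/6190 = 0.08207 K/W
R_perlite board = R_total − R_other = 0.08207 K/W
k = L/(R·A) = 0.165/(0.08207×36.3)

k ≈ 0.0554 W/(m·K)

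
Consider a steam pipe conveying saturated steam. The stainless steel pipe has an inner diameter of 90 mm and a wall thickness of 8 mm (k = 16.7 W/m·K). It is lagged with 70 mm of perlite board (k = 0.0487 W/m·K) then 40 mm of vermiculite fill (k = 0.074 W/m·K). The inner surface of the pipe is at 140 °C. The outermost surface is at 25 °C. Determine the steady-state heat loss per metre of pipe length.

For a radial system each layer contributes R = ln(r_out/r_in)/(2πkL); films add R = 1/(hA).
R_stainless steel pipe wall = ln(53/45)/(2π×16.7×1) = 0.001559 K/W
R_perlite board = ln(123/53)/(2π×0.0487×1) = 2.751 K/W
R_vermiculite fill = ln(163/123)/(2π×0.074×1) = 0.6056 K/W
R_total = 3.358 K/W
Q = ΔT/R_total = 115/3.358

q′ ≈ 34.2 W/m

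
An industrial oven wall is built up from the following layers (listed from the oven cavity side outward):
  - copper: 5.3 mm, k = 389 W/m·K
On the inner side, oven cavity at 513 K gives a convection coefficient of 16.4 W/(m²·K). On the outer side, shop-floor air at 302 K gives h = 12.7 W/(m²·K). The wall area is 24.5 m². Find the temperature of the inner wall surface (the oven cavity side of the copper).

Using the resistance-network approach (series):
R_inner film = 1/(h_i·A) = 1/(16.4×24.5) = 0.002489 K/W
R_copper = L/(kA) = 0.0053/(389×24.5) = 5.561×10^-7 K/W
R_outer film = 1/(h_o·A) = 1/(12.7×24.5) = 0.003214 K/W
R_total = 0.005703 K/W;  Q = ΔT/R_total = 211/0.005703 = 37000 W
T_interface = T_inner − Q·ΣR(inner→interface) = 513 − 37000×0.002489

T ≈ 421 K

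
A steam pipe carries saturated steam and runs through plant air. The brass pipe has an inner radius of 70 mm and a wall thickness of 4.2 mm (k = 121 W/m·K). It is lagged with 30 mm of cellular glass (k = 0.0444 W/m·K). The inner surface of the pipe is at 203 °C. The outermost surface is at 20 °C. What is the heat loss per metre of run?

q′ ≈ 150 W/m

Treating each annulus and film as a series resistance:
R_brass pipe wall = ln(74.2/70)/(2π×121×1) = 7.664×10^-5 K/W
R_cellular glass = ln(104.2/74.2)/(2π×0.0444×1) = 1.217 K/W
R_total = 1.217 K/W
Q = ΔT/R_total = 183/1.217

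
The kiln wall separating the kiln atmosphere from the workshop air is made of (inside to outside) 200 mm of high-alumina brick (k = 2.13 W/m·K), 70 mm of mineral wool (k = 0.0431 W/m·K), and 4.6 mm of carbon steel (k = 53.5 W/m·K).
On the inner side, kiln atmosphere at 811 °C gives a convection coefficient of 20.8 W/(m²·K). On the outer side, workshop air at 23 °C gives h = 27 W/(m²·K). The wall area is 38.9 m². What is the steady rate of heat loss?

Using the resistance-network approach (series):
R_inner film = 1/(h_i·A) = 1/(20.8×38.9) = 0.001236 K/W
R_high-alumina brick = L/(kA) = 0.2/(2.13×38.9) = 0.002414 K/W
R_mineral wool = L/(kA) = 0.07/(0.0431×38.9) = 0.04175 K/W
R_carbon steel = L/(kA) = 0.0046/(53.5×38.9) = 2.21×10^-6 K/W
R_outer film = 1/(h_o·A) = 1/(27×38.9) = 9.521×10^-4 K/W
R_total = 0.04636 K/W
Q = ΔT / R_total = 788 / 0.04636

Q ≈ 17000 W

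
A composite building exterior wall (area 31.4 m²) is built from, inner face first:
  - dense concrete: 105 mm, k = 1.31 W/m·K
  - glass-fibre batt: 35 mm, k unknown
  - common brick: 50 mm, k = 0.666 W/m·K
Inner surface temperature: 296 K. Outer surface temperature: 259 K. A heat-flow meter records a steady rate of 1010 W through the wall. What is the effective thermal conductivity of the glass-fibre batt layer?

Thermal resistances in series:
R_dense concrete = L/(kA) = 0.105/(1.31×31.4) = 0.002553 K/W
R_common brick = L/(kA) = 0.05/(0.666×31.4) = 0.002391 K/W
Sum of known resistances R_other = 0.004944 K/W
Total R = ΔT/Q = 37/1010 = 0.03663 K/W
R_glass-fibre batt = R_total − R_other = 0.03169 K/W
k = L/(R·A) = 0.035/(0.03169×31.4)

k ≈ 0.0352 W/(m·K)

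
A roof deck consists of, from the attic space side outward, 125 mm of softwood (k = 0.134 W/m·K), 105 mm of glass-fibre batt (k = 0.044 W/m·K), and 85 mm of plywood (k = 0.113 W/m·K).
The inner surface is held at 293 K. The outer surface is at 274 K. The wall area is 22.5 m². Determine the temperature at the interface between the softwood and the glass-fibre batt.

T ≈ 289 K

Using the resistance-network approach (series):
R_softwood = L/(kA) = 0.125/(0.134×22.5) = 0.04146 K/W
R_glass-fibre batt = L/(kA) = 0.105/(0.044×22.5) = 0.1061 K/W
R_plywood = L/(kA) = 0.085/(0.113×22.5) = 0.03343 K/W
R_total = 0.181 K/W;  Q = ΔT/R_total = 19/0.181 = 105 W
T_interface = T_inner − Q·ΣR(inner→interface) = 293 − 105×0.04146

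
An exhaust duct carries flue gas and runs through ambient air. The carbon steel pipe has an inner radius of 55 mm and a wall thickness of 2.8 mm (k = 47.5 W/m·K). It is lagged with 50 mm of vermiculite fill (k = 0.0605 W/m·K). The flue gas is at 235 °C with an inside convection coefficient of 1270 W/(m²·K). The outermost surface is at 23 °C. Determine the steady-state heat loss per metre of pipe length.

For a radial system each layer contributes R = ln(r_out/r_in)/(2πkL); films add R = 1/(hA).
R_inner film = 1/(h_i·2πr₁L) = 1/(1270×2π×0.055×1) = 0.002279 K/W
R_carbon steel pipe wall = ln(57.8/55)/(2π×47.5×1) = 1.664×10^-4 K/W
R_vermiculite fill = ln(107.8/57.8)/(2π×0.0605×1) = 1.64 K/W
R_total = 1.642 K/W
Q = ΔT/R_total = 212/1.642

q′ ≈ 129 W/m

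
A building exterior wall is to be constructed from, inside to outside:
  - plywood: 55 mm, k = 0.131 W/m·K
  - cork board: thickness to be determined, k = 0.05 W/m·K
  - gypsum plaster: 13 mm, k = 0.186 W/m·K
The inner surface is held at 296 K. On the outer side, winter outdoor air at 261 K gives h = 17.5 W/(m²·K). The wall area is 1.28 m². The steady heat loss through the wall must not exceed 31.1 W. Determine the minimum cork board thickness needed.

L ≈ 44.7 mm

Model the wall as resistances in series:
R_plywood = L/(kA) = 0.055/(0.131×1.28) = 0.328 K/W
R_gypsum plaster = L/(kA) = 0.013/(0.186×1.28) = 0.0546 K/W
R_outer film = 1/(h_o·A) = 1/(17.5×1.28) = 0.04464 K/W
Sum of the known resistances R_other = 0.4273 K/W
Required total resistance R_tot = ΔT/Q_allow = 35/31.1 = 1.125 K/W
R_cork board = R_tot − R_other = 0.6981 K/W
L = R·k·A = 0.6981×0.05×1.28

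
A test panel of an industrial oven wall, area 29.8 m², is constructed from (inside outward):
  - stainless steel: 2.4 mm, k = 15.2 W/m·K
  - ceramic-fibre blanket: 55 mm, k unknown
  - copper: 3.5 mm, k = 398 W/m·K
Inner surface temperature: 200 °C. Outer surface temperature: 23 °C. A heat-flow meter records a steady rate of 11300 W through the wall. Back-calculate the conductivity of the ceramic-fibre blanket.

Thermal resistances in series:
R_stainless steel = L/(kA) = 0.0024/(15.2×29.8) = 5.298×10^-6 K/W
R_copper = L/(kA) = 0.0035/(398×29.8) = 2.951×10^-7 K/W
Sum of known resistances R_other = 5.594×10^-6 K/W
Total R = ΔT/Q = 177/11300 = 0.01566 K/W
R_ceramic-fibre blanket = R_total − R_other = 0.01566 K/W
k = L/(R·A) = 0.055/(0.01566×29.8)

k ≈ 0.118 W/(m·K)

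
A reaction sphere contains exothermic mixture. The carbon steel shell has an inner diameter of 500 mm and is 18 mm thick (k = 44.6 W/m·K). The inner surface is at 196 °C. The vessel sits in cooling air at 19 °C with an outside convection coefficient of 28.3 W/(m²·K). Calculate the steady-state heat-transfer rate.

For a spherical shell R = (1/r₁ − 1/r₂)/(4πk); film R = 1/(h·4πr²). In series:
R_carbon steel shell = (1/0.25 − 1/0.268)/(4π×44.6) = 4.794×10^-4 K/W
R_outer film = 1/(h·4πr_o²) = 1/(28.3×4π×0.268²) = 0.03915 K/W
R_total = 0.03963 K/W
Q = ΔT/R_total = 177/0.03963

Q ≈ 4470 W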